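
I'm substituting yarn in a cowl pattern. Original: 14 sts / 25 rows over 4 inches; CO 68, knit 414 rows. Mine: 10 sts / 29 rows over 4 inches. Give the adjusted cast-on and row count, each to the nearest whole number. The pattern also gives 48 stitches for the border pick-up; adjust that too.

Stitches: 68 × 10/14 = 48.57 → 49.
Rows: 414 × 29/25 = 480.24 → 480.
border pick-up: 48 × 10/14 = 34.29 → 34.

Cast on 49 stitches; work 480 rows; border pick-up 34 stitches.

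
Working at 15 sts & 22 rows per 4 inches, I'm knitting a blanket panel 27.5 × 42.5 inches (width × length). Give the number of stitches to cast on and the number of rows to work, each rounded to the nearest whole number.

Stitch gauge = 15/4 = 3.75 sts/in; 27.5 × 3.75 = 103.12 → 103 sts.
Row gauge = 22/4 = 5.5 rows/in; 42.5 × 5.5 = 233.75 → 234 rows.

Cast on 103 stitches and work 234 rows.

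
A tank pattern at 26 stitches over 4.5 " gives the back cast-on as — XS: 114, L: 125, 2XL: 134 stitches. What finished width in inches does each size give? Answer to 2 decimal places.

XS 19.73 inches; L 21.63 inches; 2XL 23.19 inches.

26/4.5 = 5.778 sts per in.
XS: 114 / 5.778 = 19.731 → 19.73 in.
L: 125 / 5.778 = 21.635 → 21.63 in.
2XL: 134 / 5.778 = 23.192 → 23.19 in.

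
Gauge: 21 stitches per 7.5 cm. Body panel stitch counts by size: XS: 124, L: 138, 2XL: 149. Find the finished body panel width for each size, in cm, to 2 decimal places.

XS 44.29 cm; L 49.29 cm; 2XL 53.21 cm.

21/7.5 = 2.8 sts per cm.
XS: 124 / 2.8 = 44.286 → 44.29 cm.
L: 138 / 2.8 = 49.286 → 49.29 cm.
2XL: 149 / 2.8 = 53.214 → 53.21 cm.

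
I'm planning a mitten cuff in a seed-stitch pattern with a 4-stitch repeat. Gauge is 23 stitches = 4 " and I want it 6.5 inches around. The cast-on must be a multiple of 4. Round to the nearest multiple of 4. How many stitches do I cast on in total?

CO 36 sts.

23 / 4 = 5.75 sts per inch.
6.5 × 5.75 = 37.38 sts.
Nearest multiple of 4: 36.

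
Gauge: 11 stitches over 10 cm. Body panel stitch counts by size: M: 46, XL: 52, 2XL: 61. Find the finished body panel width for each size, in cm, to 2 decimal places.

11/10 = 1.1 sts per cm.
M: 46 / 1.1 = 41.818 → 41.82 cm.
XL: 52 / 1.1 = 47.273 → 47.27 cm.
2XL: 61 / 1.1 = 55.455 → 55.45 cm.

M 41.82 cm; XL 47.27 cm; 2XL 55.45 cm.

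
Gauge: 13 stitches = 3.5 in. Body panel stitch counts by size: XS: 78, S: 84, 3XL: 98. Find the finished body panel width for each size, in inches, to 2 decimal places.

XS 21.00 inches; S 22.62 inches; 3XL 26.38 inches.

13/3.5 = 3.714 sts per in.
XS: 78 / 3.714 = 21.000 → 21.00 in.
S: 84 / 3.714 = 22.615 → 22.62 in.
3XL: 98 / 3.714 = 26.385 → 26.38 in.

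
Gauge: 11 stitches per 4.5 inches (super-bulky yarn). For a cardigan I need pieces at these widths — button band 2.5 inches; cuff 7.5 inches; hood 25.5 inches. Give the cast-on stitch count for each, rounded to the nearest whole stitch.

Rate = 11/4.5 = 2.444 sts per in.
button band: 2.5 × 2.444 = 6.11 → 6.
cuff: 7.5 × 2.444 = 18.33 → 18.
hood: 25.5 × 2.444 = 62.33 → 62.

button band 6; cuff 18; hood 62.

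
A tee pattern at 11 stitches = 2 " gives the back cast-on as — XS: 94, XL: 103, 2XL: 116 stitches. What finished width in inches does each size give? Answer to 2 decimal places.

11/2 = 5.5 sts per in.
XS: 94 / 5.5 = 17.091 → 17.09 in.
XL: 103 / 5.5 = 18.727 → 18.73 in.
2XL: 116 / 5.5 = 21.091 → 21.09 in.

XS 17.09 inches; XL 18.73 inches; 2XL 21.09 inches.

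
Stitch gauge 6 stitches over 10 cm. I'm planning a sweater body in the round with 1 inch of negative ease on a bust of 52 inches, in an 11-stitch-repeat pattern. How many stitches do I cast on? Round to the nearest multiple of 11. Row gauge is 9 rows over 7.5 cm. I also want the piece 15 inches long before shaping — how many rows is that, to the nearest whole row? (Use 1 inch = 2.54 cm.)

Finished = 52 − 1 = 51 inches.
51 inches × 2.54 = 129.54 cm.
6/10 = 0.6 sts per cm; 129.54 × 0.6 = 77.72 sts.
Nearest multiple of 11 → 77.
15 inches = 38.10 cm; × 1.2 = 45.72 → 46 rows.

Cast on 77 stitches; work 46 rows.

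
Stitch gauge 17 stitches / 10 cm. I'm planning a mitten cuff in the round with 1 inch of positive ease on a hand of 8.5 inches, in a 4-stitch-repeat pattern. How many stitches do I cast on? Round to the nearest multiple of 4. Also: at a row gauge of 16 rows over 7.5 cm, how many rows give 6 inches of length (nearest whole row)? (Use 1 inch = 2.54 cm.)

Finished = 8.5 + 1 = 9.5 inches.
9.5 inches × 2.54 = 24.13 cm.
17/10 = 1.7 sts per cm; 24.13 × 1.7 = 41.02 sts.
Nearest multiple of 4 → 40.
6 inches = 15.24 cm; × 2.133 = 32.51 → 33 rows.

Cast on 40 stitches; work 33 rows.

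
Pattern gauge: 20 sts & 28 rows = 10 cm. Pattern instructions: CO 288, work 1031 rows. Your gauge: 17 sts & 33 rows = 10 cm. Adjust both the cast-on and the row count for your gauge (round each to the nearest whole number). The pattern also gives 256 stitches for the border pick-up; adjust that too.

Stitches: 288 × 17/20 = 244.80 → 245.
Rows: 1031 × 33/28 = 1215.11 → 1215.
border pick-up: 256 × 17/20 = 217.60 → 218.

Cast on 245 stitches; work 1215 rows; border pick-up 218 stitches.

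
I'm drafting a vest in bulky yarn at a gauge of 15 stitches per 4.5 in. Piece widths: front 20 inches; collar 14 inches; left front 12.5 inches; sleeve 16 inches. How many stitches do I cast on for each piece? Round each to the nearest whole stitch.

front 67; collar 47; left front 42; sleeve 53.

Rate = 15/4.5 = 3.333 sts per in.
front: 20 × 3.333 = 66.67 → 67.
collar: 14 × 3.333 = 46.67 → 47.
left front: 12.5 × 3.333 = 41.67 → 42.
sleeve: 16 × 3.333 = 53.33 → 53.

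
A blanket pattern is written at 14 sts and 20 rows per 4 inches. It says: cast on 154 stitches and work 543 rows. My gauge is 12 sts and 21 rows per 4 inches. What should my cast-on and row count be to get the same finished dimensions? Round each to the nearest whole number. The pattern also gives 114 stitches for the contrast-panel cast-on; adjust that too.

Stitches: 154 × 12/14 = 132.00 → 132.
Rows: 543 × 21/20 = 570.15 → 570.
contrast-panel cast-on: 114 × 12/14 = 97.71 → 98.

Cast on 132 stitches; work 570 rows; contrast-panel cast-on 98 stitches.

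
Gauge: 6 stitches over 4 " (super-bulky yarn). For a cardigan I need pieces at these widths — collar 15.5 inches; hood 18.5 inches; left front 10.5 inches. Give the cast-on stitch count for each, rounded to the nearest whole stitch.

Rate = 6/4 = 1.5 sts per in.
collar: 15.5 × 1.5 = 23.25 → 23.
hood: 18.5 × 1.5 = 27.75 → 28.
left front: 10.5 × 1.5 = 15.75 → 16.

collar 23; hood 28; left front 16.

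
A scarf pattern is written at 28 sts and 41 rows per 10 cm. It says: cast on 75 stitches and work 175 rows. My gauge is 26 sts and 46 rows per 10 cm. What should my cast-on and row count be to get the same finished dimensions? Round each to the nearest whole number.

Stitches: 75 × 26/28 = 69.64 → 70.
Rows: 175 × 46/41 = 196.34 → 196.

Cast on 70 stitches; work 196 rows.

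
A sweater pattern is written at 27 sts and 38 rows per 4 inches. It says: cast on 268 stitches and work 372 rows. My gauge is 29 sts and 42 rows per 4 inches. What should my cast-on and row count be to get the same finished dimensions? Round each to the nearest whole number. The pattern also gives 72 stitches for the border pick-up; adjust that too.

Stitches: 268 × 29/27 = 287.85 → 288.
Rows: 372 × 42/38 = 411.16 → 411.
border pick-up: 72 × 29/27 = 77.33 → 77.

Cast on 288 stitches; work 411 rows; border pick-up 77 stitches.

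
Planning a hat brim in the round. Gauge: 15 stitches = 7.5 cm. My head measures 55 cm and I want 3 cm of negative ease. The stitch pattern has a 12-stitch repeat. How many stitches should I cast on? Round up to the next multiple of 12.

Finished = 55 − 3 = 52 cm.
15 / 7.5 = 2 sts/cm.
52 × 2 = 104.00 sts.
Next multiple of 12: 108.

108 stitches.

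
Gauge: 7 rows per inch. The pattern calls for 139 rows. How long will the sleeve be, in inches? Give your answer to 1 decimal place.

7 rows / 1 inch = 7 rows per inch.
139 / 7 = 19.86 inches.

19.9 inches.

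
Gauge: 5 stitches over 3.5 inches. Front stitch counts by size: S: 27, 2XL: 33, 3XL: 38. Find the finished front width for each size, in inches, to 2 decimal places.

S 18.90 inches; 2XL 23.10 inches; 3XL 26.60 inches.

5/3.5 = 1.429 sts per in.
S: 27 / 1.429 = 18.900 → 18.90 in.
2XL: 33 / 1.429 = 23.100 → 23.10 in.
3XL: 38 / 1.429 = 26.600 → 26.60 in.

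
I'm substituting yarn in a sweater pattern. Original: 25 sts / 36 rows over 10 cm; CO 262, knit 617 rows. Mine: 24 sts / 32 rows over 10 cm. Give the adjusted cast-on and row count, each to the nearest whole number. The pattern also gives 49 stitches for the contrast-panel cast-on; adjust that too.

Stitches: 262 × 24/25 = 251.52 → 252.
Rows: 617 × 32/36 = 548.44 → 548.
contrast-panel cast-on: 49 × 24/25 = 47.04 → 47.

Cast on 252 stitches; work 548 rows; contrast-panel cast-on 47 stitches.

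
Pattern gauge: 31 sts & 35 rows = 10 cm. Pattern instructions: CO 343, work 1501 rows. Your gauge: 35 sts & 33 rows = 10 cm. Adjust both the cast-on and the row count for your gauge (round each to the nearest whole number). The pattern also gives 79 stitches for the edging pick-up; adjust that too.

Cast on 387 stitches; work 1415 rows; edging pick-up 89 stitches.

Stitches: 343 × 35/31 = 387.26 → 387.
Rows: 1501 × 33/35 = 1415.23 → 1415.
edging pick-up: 79 × 35/31 = 89.19 → 89.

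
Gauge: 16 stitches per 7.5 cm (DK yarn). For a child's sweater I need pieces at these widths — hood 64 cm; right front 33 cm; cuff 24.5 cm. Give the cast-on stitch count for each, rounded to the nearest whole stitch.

Rate = 16/7.5 = 2.133 sts per cm.
hood: 64 × 2.133 = 136.53 → 137.
right front: 33 × 2.133 = 70.40 → 70.
cuff: 24.5 × 2.133 = 52.27 → 52.

hood 137; right front 70; cuff 52.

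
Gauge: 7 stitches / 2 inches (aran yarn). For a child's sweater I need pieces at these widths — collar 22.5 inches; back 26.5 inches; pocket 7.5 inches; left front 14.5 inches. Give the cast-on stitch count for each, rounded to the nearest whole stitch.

Rate = 7/2 = 3.5 sts per in.
collar: 22.5 × 3.5 = 78.75 → 79.
back: 26.5 × 3.5 = 92.75 → 93.
pocket: 7.5 × 3.5 = 26.25 → 26.
left front: 14.5 × 3.5 = 50.75 → 51.

collar 79; back 93; pocket 26; left front 51.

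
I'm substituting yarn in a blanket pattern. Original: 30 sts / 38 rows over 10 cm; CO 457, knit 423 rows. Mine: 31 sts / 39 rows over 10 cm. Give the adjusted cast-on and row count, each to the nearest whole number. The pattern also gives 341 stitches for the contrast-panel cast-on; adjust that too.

Cast on 472 stitches; work 434 rows; contrast-panel cast-on 352 stitches.

Stitches: 457 × 31/30 = 472.23 → 472.
Rows: 423 × 39/38 = 434.13 → 434.
contrast-panel cast-on: 341 × 31/30 = 352.37 → 352.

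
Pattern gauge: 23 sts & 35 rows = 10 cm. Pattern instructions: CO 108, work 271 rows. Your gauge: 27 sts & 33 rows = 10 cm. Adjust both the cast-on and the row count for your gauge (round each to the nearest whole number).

Stitches: 108 × 27/23 = 126.78 → 127.
Rows: 271 × 33/35 = 255.51 → 256.

Cast on 127 stitches; work 256 rows.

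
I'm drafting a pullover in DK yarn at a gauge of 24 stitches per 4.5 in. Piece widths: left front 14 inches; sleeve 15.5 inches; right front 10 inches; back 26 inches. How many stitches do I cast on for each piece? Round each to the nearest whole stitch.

Rate = 24/4.5 = 5.333 sts per in.
left front: 14 × 5.333 = 74.67 → 75.
sleeve: 15.5 × 5.333 = 82.67 → 83.
right front: 10 × 5.333 = 53.33 → 53.
back: 26 × 5.333 = 138.67 → 139.

left front 75; sleeve 83; right front 53; back 139.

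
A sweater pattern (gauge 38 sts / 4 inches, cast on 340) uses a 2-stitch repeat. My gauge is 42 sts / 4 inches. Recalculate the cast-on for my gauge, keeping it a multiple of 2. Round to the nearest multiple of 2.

CO 376 sts.

340 × 42 / 38 = 375.79.
Nearest multiple of 2: 376.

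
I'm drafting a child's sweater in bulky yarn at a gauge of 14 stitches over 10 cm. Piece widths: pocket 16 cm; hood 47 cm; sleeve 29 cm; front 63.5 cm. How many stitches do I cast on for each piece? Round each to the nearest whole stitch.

Rate = 14/10 = 1.4 sts per cm.
pocket: 16 × 1.4 = 22.40 → 22.
hood: 47 × 1.4 = 65.80 → 66.
sleeve: 29 × 1.4 = 40.60 → 41.
front: 63.5 × 1.4 = 88.90 → 89.

pocket 22; hood 66; sleeve 41; front 89.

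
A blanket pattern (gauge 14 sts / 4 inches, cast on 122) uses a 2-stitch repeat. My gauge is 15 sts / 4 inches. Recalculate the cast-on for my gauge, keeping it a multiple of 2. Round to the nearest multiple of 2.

130 stitches.

122 × 15 / 14 = 130.71.
Nearest multiple of 2: 130.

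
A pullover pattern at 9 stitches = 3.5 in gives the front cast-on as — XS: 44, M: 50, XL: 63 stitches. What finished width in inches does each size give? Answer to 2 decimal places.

XS 17.11 inches; M 19.44 inches; XL 24.50 inches.

9/3.5 = 2.571 sts per in.
XS: 44 / 2.571 = 17.111 → 17.11 in.
M: 50 / 2.571 = 19.444 → 19.44 in.
XL: 63 / 2.571 = 24.500 → 24.50 in.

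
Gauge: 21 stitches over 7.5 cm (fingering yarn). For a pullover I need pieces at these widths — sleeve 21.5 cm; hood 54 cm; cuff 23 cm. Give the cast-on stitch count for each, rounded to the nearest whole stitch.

sleeve 60; hood 151; cuff 64.

Rate = 21/7.5 = 2.8 sts per cm.
sleeve: 21.5 × 2.8 = 60.20 → 60.
hood: 54 × 2.8 = 151.20 → 151.
cuff: 23 × 2.8 = 64.40 → 64.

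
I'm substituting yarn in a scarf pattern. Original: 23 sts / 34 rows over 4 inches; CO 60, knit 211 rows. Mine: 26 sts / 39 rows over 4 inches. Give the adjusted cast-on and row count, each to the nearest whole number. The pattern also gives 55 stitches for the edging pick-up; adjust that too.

Cast on 68 stitches; work 242 rows; edging pick-up 62 stitches.

Stitches: 60 × 26/23 = 67.83 → 68.
Rows: 211 × 39/34 = 242.03 → 242.
edging pick-up: 55 × 26/23 = 62.17 → 62.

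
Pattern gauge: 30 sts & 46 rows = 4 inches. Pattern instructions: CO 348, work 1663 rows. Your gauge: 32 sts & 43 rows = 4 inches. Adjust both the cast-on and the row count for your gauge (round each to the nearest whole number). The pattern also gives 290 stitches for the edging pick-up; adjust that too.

Cast on 371 stitches; work 1555 rows; edging pick-up 309 stitches.

Stitches: 348 × 32/30 = 371.20 → 371.
Rows: 1663 × 43/46 = 1554.54 → 1555.
edging pick-up: 290 × 32/30 = 309.33 → 309.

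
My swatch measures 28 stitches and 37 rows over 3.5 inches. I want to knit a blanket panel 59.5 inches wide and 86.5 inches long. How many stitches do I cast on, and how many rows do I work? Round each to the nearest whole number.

Cast on 476 stitches and work 914 rows.

Stitch gauge = 28/3.5 = 8 sts/in; 59.5 × 8 = 476.00 → 476 sts.
Row gauge = 37/3.5 = 10.571 rows/in; 86.5 × 10.571 = 914.43 → 914 rows.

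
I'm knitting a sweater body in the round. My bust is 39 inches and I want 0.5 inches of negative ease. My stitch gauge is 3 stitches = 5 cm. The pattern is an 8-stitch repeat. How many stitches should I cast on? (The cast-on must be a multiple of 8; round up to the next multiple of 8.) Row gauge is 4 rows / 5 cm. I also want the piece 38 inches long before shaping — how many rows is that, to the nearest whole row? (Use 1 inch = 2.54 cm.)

Cast on 64 stitches; work 77 rows.

Finished = 39 − 0.5 = 38.5 inches.
38.5 inches × 2.54 = 97.79 cm.
3/5 = 0.6 sts per cm; 97.79 × 0.6 = 58.67 sts.
Next multiple of 8 → 64.
38 inches = 96.52 cm; × 0.8 = 77.22 → 77 rows.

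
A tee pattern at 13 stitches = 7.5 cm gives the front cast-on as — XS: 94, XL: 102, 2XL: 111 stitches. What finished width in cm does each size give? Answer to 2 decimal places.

13/7.5 = 1.733 sts per cm.
XS: 94 / 1.733 = 54.231 → 54.23 cm.
XL: 102 / 1.733 = 58.846 → 58.85 cm.
2XL: 111 / 1.733 = 64.038 → 64.04 cm.

XS 54.23 cm; XL 58.85 cm; 2XL 64.04 cm.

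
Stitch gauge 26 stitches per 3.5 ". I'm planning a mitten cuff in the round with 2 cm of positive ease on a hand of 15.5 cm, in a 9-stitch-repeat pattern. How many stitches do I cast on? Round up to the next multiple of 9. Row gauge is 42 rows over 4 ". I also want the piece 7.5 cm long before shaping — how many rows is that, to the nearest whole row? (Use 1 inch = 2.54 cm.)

Finished = 15.5 + 2 = 17.5 cm.
17.5 cm × 1/2.54 = 6.89 inches.
26/3.5 = 7.429 sts per in; 6.89 × 7.429 = 51.18 sts.
Next multiple of 9 → 54.
7.5 cm = 2.95 inches; × 10.5 = 31.00 → 31 rows.

Cast on 54 stitches; work 31 rows.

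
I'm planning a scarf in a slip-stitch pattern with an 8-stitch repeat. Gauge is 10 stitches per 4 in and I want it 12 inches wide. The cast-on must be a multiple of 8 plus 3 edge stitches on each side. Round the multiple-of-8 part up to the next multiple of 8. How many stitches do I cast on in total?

30 stitches.

10 / 4 = 2.5 sts per inch.
12 × 2.5 = 30.00 sts.
Less 6 edge sts → 24.00 for the repeat.
Next multiple of 8: 24.
Add back 6 edge sts → 30.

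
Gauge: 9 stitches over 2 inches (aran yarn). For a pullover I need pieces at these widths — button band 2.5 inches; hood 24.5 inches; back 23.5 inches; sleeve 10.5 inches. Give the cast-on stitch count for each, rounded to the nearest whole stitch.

button band 11; hood 110; back 106; sleeve 47.

Rate = 9/2 = 4.5 sts per in.
button band: 2.5 × 4.5 = 11.25 → 11.
hood: 24.5 × 4.5 = 110.25 → 110.
back: 23.5 × 4.5 = 105.75 → 106.
sleeve: 10.5 × 4.5 = 47.25 → 47.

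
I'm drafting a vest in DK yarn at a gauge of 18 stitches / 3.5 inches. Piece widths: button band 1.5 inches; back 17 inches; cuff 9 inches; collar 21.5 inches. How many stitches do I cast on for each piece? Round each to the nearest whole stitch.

button band 8; back 87; cuff 46; collar 111.

Rate = 18/3.5 = 5.143 sts per in.
button band: 1.5 × 5.143 = 7.71 → 8.
back: 17 × 5.143 = 87.43 → 87.
cuff: 9 × 5.143 = 46.29 → 46.
collar: 21.5 × 5.143 = 110.57 → 111.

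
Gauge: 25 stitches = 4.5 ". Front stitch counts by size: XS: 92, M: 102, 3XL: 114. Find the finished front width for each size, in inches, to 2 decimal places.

XS 16.56 inches; M 18.36 inches; 3XL 20.52 inches.

25/4.5 = 5.556 sts per in.
XS: 92 / 5.556 = 16.560 → 16.56 in.
M: 102 / 5.556 = 18.360 → 18.36 in.
3XL: 114 / 5.556 = 20.520 → 20.52 in.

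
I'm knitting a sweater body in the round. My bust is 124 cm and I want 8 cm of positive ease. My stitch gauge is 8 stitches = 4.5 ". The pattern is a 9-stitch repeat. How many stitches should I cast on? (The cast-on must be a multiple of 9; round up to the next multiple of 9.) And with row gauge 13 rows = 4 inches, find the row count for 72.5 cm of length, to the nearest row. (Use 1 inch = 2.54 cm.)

Cast on 99 stitches; work 93 rows.

Finished = 124 + 8 = 132 cm.
132 cm × 1/2.54 = 51.97 inches.
8/4.5 = 1.778 sts per in; 51.97 × 1.778 = 92.39 sts.
Next multiple of 9 → 99.
72.5 cm = 28.54 inches; × 3.25 = 92.77 → 93 rows.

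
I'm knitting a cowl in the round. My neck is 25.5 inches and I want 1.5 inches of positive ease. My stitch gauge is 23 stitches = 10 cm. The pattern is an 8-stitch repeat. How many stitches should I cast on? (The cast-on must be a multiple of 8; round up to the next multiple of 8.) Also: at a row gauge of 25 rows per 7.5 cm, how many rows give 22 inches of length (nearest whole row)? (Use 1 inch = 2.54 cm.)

Finished = 25.5 + 1.5 = 27 inches.
27 inches × 2.54 = 68.58 cm.
23/10 = 2.3 sts per cm; 68.58 × 2.3 = 157.73 sts.
Next multiple of 8 → 160.
22 inches = 55.88 cm; × 3.333 = 186.27 → 186 rows.

Cast on 160 stitches; work 186 rows.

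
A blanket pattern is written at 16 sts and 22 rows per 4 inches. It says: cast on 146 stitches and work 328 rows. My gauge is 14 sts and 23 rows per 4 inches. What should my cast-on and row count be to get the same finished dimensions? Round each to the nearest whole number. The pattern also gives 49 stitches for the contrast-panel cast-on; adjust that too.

Cast on 128 stitches; work 343 rows; contrast-panel cast-on 43 stitches.

Stitches: 146 × 14/16 = 127.75 → 128.
Rows: 328 × 23/22 = 342.91 → 343.
contrast-panel cast-on: 49 × 14/16 = 42.88 → 43.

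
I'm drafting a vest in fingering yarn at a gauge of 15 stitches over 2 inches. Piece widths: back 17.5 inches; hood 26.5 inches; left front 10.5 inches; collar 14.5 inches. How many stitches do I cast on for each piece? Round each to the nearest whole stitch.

back 131; hood 199; left front 79; collar 109.

Rate = 15/2 = 7.5 sts per in.
back: 17.5 × 7.5 = 131.25 → 131.
hood: 26.5 × 7.5 = 198.75 → 199.
left front: 10.5 × 7.5 = 78.75 → 79.
collar: 14.5 × 7.5 = 108.75 → 109.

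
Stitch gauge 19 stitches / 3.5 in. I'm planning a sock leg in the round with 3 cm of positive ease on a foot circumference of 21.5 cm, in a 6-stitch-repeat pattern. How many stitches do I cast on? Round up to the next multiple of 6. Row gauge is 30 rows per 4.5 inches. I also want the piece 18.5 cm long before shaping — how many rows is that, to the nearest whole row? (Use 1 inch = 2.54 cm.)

Cast on 54 stitches; work 49 rows.

Finished = 21.5 + 3 = 24.5 cm.
24.5 cm × 1/2.54 = 9.65 inches.
19/3.5 = 5.429 sts per in; 9.65 × 5.429 = 52.36 sts.
Next multiple of 6 → 54.
18.5 cm = 7.28 inches; × 6.667 = 48.56 → 49 rows.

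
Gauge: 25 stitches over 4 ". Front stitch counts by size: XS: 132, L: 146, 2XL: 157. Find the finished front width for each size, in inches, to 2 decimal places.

XS 21.12 inches; L 23.36 inches; 2XL 25.12 inches.

25/4 = 6.25 sts per in.
XS: 132 / 6.25 = 21.120 → 21.12 in.
L: 146 / 6.25 = 23.360 → 23.36 in.
2XL: 157 / 6.25 = 25.120 → 25.12 in.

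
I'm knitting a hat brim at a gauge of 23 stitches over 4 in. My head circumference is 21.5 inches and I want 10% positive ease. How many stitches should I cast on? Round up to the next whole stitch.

Cast on 136 stitches.

Finished = 21.5 × 1.10 = 23.65 in.
23 / 4 = 5.75 sts per inch.
23.65 × 5.75 = 135.99 sts.
→ 136 sts.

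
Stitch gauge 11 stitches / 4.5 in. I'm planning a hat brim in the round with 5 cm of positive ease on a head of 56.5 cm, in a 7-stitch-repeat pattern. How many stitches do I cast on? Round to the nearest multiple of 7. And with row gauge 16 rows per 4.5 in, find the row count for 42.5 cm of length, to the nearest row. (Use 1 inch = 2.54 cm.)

Cast on 56 stitches; work 59 rows.

Finished = 56.5 + 5 = 61.5 cm.
61.5 cm × 1/2.54 = 24.21 inches.
11/4.5 = 2.444 sts per in; 24.21 × 2.444 = 59.19 sts.
Nearest multiple of 7 → 56.
42.5 cm = 16.73 inches; × 3.556 = 59.49 → 59 rows.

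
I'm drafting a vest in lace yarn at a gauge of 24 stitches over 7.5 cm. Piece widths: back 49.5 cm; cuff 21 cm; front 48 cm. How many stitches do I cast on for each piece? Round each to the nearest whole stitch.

back 158; cuff 67; front 154.

Rate = 24/7.5 = 3.2 sts per cm.
back: 49.5 × 3.2 = 158.40 → 158.
cuff: 21 × 3.2 = 67.20 → 67.
front: 48 × 3.2 = 153.60 → 154.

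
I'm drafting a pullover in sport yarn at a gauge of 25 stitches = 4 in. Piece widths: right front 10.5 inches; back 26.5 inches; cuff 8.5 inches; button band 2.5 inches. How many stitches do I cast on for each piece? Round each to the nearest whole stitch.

Rate = 25/4 = 6.25 sts per in.
right front: 10.5 × 6.25 = 65.62 → 66.
back: 26.5 × 6.25 = 165.62 → 166.
cuff: 8.5 × 6.25 = 53.12 → 53.
button band: 2.5 × 6.25 = 15.62 → 16.

right front 66; back 166; cuff 53; button band 16.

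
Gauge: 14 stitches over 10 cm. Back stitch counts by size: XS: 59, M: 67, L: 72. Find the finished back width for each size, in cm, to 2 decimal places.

14/10 = 1.4 sts per cm.
XS: 59 / 1.4 = 42.143 → 42.14 cm.
M: 67 / 1.4 = 47.857 → 47.86 cm.
L: 72 / 1.4 = 51.429 → 51.43 cm.

XS 42.14 cm; M 47.86 cm; L 51.43 cm.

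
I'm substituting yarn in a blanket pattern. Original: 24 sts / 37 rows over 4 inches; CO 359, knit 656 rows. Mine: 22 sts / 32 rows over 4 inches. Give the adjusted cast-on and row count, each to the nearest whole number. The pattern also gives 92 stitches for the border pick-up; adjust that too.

Cast on 329 stitches; work 567 rows; border pick-up 84 stitches.

Stitches: 359 × 22/24 = 329.08 → 329.
Rows: 656 × 32/37 = 567.35 → 567.
border pick-up: 92 × 22/24 = 84.33 → 84.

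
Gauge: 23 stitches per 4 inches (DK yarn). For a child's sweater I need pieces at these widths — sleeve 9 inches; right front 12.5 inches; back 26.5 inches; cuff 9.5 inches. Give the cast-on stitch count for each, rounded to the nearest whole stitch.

sleeve 52; right front 72; back 152; cuff 55.

Rate = 23/4 = 5.75 sts per in.
sleeve: 9 × 5.75 = 51.75 → 52.
right front: 12.5 × 5.75 = 71.88 → 72.
back: 26.5 × 5.75 = 152.38 → 152.
cuff: 9.5 × 5.75 = 54.62 → 55.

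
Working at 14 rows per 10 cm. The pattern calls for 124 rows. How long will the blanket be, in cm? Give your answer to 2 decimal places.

14 rows / 10 cm = 1.4 rows per cm.
124 / 1.4 = 88.571 cm.

88.57 cm.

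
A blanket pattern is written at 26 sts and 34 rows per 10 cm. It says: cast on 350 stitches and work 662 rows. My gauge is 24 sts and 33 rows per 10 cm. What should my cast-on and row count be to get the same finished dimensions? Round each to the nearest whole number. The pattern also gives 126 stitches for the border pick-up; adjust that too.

Cast on 323 stitches; work 643 rows; border pick-up 116 stitches.

Stitches: 350 × 24/26 = 323.08 → 323.
Rows: 662 × 33/34 = 642.53 → 643.
border pick-up: 126 × 24/26 = 116.31 → 116.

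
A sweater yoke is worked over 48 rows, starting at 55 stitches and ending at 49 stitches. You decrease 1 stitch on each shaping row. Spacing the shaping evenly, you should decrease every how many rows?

Decrease every 8th row.

Stitches to remove: |49 − 55| = 6.
Shaping rows needed: 6 / 1 = 6.
48 rows / 6 = every 8 rows.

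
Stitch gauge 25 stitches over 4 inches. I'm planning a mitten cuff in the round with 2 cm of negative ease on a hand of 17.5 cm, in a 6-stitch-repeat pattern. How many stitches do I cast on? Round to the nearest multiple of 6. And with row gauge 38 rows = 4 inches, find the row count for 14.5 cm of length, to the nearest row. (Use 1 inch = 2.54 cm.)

Finished = 17.5 − 2 = 15.5 cm.
15.5 cm × 1/2.54 = 6.10 inches.
25/4 = 6.25 sts per in; 6.10 × 6.25 = 38.14 sts.
Nearest multiple of 6 → 36.
14.5 cm = 5.71 inches; × 9.5 = 54.23 → 54 rows.

Cast on 36 stitches; work 54 rows.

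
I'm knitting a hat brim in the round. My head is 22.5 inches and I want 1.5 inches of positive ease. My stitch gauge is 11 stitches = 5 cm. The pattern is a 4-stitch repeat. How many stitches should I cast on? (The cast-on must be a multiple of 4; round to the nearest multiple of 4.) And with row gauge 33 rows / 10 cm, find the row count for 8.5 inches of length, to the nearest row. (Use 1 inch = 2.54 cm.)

Cast on 136 stitches; work 71 rows.

Finished = 22.5 + 1.5 = 24 inches.
24 inches × 2.54 = 60.96 cm.
11/5 = 2.2 sts per cm; 60.96 × 2.2 = 134.11 sts.
Nearest multiple of 4 → 136.
8.5 inches = 21.59 cm; × 3.3 = 71.25 → 71 rows.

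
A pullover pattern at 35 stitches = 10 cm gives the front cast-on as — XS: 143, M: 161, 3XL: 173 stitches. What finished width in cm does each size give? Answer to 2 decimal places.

XS 40.86 cm; M 46.00 cm; 3XL 49.43 cm.

35/10 = 3.5 sts per cm.
XS: 143 / 3.5 = 40.857 → 40.86 cm.
M: 161 / 3.5 = 46.000 → 46.00 cm.
3XL: 173 / 3.5 = 49.429 → 49.43 cm.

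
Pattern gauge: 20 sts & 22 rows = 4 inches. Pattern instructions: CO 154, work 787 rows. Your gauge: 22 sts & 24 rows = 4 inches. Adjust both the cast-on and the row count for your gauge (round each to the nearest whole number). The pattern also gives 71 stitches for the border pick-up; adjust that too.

Stitches: 154 × 22/20 = 169.40 → 169.
Rows: 787 × 24/22 = 858.55 → 859.
border pick-up: 71 × 22/20 = 78.10 → 78.

Cast on 169 stitches; work 859 rows; border pick-up 78 stitches.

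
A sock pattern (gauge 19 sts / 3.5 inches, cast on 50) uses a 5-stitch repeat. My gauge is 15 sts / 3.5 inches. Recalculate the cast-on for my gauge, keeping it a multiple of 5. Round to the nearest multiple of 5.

50 × 15 / 19 = 39.47.
Nearest multiple of 5: 40.

CO 40 sts.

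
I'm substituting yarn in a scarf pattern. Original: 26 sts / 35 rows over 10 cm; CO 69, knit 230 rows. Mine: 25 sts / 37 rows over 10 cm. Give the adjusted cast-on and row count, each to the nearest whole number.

Cast on 66 stitches; work 243 rows.

Stitches: 69 × 25/26 = 66.35 → 66.
Rows: 230 × 37/35 = 243.14 → 243.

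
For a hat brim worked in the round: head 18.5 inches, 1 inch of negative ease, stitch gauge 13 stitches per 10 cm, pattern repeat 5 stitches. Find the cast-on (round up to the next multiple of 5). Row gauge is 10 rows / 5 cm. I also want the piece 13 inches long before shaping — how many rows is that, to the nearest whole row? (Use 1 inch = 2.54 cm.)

Finished = 18.5 − 1 = 17.5 inches.
17.5 inches × 2.54 = 44.45 cm.
13/10 = 1.3 sts per cm; 44.45 × 1.3 = 57.78 sts.
Next multiple of 5 → 60.
13 inches = 33.02 cm; × 2 = 66.04 → 66 rows.

Cast on 60 stitches; work 66 rows.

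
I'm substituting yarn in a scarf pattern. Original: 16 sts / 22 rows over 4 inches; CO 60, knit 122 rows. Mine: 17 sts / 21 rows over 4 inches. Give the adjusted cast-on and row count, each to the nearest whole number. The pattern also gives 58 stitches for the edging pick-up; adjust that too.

Cast on 64 stitches; work 116 rows; edging pick-up 62 stitches.

Stitches: 60 × 17/16 = 63.75 → 64.
Rows: 122 × 21/22 = 116.45 → 116.
edging pick-up: 58 × 17/16 = 61.62 → 62.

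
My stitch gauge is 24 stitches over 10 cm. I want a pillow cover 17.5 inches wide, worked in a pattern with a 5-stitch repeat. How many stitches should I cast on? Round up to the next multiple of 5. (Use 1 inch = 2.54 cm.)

17.5 in = 17.5 × 2.54 = 44.45 cm.
24 / 10 = 2.4 sts/cm.
44.45 × 2.4 = 106.68 sts.
→ 110.

CO 110 sts.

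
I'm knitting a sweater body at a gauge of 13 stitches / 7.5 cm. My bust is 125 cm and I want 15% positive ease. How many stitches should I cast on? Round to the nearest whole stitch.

Finished = 125 × 1.15 = 143.75 cm.
13 / 7.5 = 1.733 sts per cm.
143.75 × 1.733 = 249.17 sts.
→ 249 sts.

249 stitches.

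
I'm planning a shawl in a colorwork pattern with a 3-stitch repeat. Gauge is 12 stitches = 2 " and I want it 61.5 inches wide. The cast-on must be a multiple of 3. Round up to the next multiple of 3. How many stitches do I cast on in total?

12 / 2 = 6 sts per inch.
61.5 × 6 = 369.00 sts.
Next multiple of 3: 369.

369 stitches.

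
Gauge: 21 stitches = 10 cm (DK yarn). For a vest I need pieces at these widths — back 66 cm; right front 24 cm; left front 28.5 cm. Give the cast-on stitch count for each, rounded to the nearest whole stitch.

Rate = 21/10 = 2.1 sts per cm.
back: 66 × 2.1 = 138.60 → 139.
right front: 24 × 2.1 = 50.40 → 50.
left front: 28.5 × 2.1 = 59.85 → 60.

back 139; right front 50; left front 60.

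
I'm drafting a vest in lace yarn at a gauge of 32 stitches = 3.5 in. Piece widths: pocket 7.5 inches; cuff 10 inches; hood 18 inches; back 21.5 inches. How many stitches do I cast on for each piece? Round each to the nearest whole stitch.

Rate = 32/3.5 = 9.143 sts per in.
pocket: 7.5 × 9.143 = 68.57 → 69.
cuff: 10 × 9.143 = 91.43 → 91.
hood: 18 × 9.143 = 164.57 → 165.
back: 21.5 × 9.143 = 196.57 → 197.

pocket 69; cuff 91; hood 165; back 197.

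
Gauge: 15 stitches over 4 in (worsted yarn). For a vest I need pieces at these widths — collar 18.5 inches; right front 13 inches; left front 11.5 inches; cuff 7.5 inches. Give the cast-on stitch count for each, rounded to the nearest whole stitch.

Rate = 15/4 = 3.75 sts per in.
collar: 18.5 × 3.75 = 69.38 → 69.
right front: 13 × 3.75 = 48.75 → 49.
left front: 11.5 × 3.75 = 43.12 → 43.
cuff: 7.5 × 3.75 = 28.12 → 28.

collar 69; right front 49; left front 43; cuff 28.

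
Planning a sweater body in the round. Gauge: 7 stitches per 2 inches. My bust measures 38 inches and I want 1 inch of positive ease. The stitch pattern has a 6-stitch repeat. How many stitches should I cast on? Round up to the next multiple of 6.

Cast on 138 stitches.

Finished = 38 + 1 = 39 inches.
7 / 2 = 3.5 sts/in.
39 × 3.5 = 136.50 sts.
Next multiple of 6: 138.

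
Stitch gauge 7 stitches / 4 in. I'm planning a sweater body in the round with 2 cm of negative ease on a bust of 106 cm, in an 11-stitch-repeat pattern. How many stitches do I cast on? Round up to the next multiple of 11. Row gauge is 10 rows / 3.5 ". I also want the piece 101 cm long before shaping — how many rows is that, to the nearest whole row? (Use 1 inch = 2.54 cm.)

Cast on 77 stitches; work 114 rows.

Finished = 106 − 2 = 104 cm.
104 cm × 1/2.54 = 40.94 inches.
7/4 = 1.75 sts per in; 40.94 × 1.75 = 71.65 sts.
Next multiple of 11 → 77.
101 cm = 39.76 inches; × 2.857 = 113.61 → 114 rows.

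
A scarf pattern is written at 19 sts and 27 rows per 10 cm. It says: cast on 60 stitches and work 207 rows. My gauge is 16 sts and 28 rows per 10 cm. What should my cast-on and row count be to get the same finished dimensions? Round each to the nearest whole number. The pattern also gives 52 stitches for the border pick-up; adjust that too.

Stitches: 60 × 16/19 = 50.53 → 51.
Rows: 207 × 28/27 = 214.67 → 215.
border pick-up: 52 × 16/19 = 43.79 → 44.

Cast on 51 stitches; work 215 rows; border pick-up 44 stitches.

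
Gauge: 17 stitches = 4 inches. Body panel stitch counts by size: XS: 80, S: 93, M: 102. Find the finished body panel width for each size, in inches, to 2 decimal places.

17/4 = 4.25 sts per in.
XS: 80 / 4.25 = 18.824 → 18.82 in.
S: 93 / 4.25 = 21.882 → 21.88 in.
M: 102 / 4.25 = 24.000 → 24.00 in.

XS 18.82 inches; S 21.88 inches; M 24.00 inches.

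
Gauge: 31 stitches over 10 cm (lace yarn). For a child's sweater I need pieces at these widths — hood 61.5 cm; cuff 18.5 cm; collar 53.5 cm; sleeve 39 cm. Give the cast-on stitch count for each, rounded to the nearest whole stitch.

Rate = 31/10 = 3.1 sts per cm.
hood: 61.5 × 3.1 = 190.65 → 191.
cuff: 18.5 × 3.1 = 57.35 → 57.
collar: 53.5 × 3.1 = 165.85 → 166.
sleeve: 39 × 3.1 = 120.90 → 121.

hood 191; cuff 57; collar 166; sleeve 121.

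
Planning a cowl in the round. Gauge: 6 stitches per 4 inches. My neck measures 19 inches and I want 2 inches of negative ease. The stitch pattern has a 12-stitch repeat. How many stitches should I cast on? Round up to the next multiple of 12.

36 stitches.

Finished = 19 − 2 = 17 inches.
6 / 4 = 1.5 sts/in.
17 × 1.5 = 25.50 sts.
Next multiple of 12: 36.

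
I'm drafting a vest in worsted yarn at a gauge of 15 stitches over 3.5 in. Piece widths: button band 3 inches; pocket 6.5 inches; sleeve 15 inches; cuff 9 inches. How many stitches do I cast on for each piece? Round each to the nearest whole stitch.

Rate = 15/3.5 = 4.286 sts per in.
button band: 3 × 4.286 = 12.86 → 13.
pocket: 6.5 × 4.286 = 27.86 → 28.
sleeve: 15 × 4.286 = 64.29 → 64.
cuff: 9 × 4.286 = 38.57 → 39.

button band 13; pocket 28; sleeve 64; cuff 39.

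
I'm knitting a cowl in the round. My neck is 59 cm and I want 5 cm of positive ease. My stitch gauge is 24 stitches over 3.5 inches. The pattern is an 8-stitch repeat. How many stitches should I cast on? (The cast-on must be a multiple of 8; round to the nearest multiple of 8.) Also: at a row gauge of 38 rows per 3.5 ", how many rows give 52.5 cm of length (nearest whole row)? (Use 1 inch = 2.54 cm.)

Finished = 59 + 5 = 64 cm.
64 cm × 1/2.54 = 25.20 inches.
24/3.5 = 6.857 sts per in; 25.20 × 6.857 = 172.78 sts.
Nearest multiple of 8 → 176.
52.5 cm = 20.67 inches; × 10.857 = 224.41 → 224 rows.

Cast on 176 stitches; work 224 rows.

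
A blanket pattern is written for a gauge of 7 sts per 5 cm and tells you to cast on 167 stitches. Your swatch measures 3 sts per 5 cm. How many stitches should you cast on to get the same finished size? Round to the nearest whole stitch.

CO 72 sts.

Scale factor = 3 / 7 = 0.429.
167 × 3 / 7 = 71.57 sts.
→ 72 sts.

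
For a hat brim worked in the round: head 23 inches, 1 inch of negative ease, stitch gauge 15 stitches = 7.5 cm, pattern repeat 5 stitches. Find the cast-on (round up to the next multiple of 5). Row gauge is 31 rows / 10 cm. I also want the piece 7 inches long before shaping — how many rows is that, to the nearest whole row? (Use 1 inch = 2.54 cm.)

Finished = 23 − 1 = 22 inches.
22 inches × 2.54 = 55.88 cm.
15/7.5 = 2 sts per cm; 55.88 × 2 = 111.76 sts.
Next multiple of 5 → 115.
7 inches = 17.78 cm; × 3.1 = 55.12 → 55 rows.

Cast on 115 stitches; work 55 rows.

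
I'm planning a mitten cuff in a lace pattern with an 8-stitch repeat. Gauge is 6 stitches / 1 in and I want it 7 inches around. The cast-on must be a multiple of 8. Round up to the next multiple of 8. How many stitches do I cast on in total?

48 stitches.

6 / 1 = 6 sts per inch.
7 × 6 = 42.00 sts.
Next multiple of 8: 48.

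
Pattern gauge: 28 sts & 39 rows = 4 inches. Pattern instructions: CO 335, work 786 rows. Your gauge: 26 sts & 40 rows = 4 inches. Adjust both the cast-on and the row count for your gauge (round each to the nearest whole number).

Cast on 311 stitches; work 806 rows.

Stitches: 335 × 26/28 = 311.07 → 311.
Rows: 786 × 40/39 = 806.15 → 806.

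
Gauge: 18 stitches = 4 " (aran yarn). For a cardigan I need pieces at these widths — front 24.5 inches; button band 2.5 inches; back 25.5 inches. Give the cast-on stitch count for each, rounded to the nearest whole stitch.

front 110; button band 11; back 115.

Rate = 18/4 = 4.5 sts per in.
front: 24.5 × 4.5 = 110.25 → 110.
button band: 2.5 × 4.5 = 11.25 → 11.
back: 25.5 × 4.5 = 114.75 → 115.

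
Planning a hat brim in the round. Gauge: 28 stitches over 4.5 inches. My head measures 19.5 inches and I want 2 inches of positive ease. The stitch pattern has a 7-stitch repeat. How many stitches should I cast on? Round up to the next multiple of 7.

Finished = 19.5 + 2 = 21.5 inches.
28 / 4.5 = 6.222 sts/in.
21.5 × 6.222 = 133.78 sts.
Next multiple of 7: 140.

CO 140 sts.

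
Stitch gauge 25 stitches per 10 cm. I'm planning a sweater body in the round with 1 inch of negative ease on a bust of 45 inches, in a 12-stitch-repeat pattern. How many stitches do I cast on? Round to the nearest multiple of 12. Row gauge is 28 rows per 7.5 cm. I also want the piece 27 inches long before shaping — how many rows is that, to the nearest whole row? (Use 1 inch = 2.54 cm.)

Finished = 45 − 1 = 44 inches.
44 inches × 2.54 = 111.76 cm.
25/10 = 2.5 sts per cm; 111.76 × 2.5 = 279.40 sts.
Nearest multiple of 12 → 276.
27 inches = 68.58 cm; × 3.733 = 256.03 → 256 rows.

Cast on 276 stitches; work 256 rows.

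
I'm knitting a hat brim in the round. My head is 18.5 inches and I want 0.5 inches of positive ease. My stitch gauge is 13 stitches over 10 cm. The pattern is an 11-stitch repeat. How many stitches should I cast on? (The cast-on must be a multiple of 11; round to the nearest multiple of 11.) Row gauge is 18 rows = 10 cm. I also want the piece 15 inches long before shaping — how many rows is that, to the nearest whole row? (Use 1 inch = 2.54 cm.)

Cast on 66 stitches; work 69 rows.

Finished = 18.5 + 0.5 = 19 inches.
19 inches × 2.54 = 48.26 cm.
13/10 = 1.3 sts per cm; 48.26 × 1.3 = 62.74 sts.
Nearest multiple of 11 → 66.
15 inches = 38.10 cm; × 1.8 = 68.58 → 69 rows.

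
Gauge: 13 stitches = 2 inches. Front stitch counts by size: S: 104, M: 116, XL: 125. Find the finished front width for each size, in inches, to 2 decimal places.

13/2 = 6.5 sts per in.
S: 104 / 6.5 = 16.000 → 16.00 in.
M: 116 / 6.5 = 17.846 → 17.85 in.
XL: 125 / 6.5 = 19.231 → 19.23 in.

S 16.00 inches; M 17.85 inches; XL 19.23 inches.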